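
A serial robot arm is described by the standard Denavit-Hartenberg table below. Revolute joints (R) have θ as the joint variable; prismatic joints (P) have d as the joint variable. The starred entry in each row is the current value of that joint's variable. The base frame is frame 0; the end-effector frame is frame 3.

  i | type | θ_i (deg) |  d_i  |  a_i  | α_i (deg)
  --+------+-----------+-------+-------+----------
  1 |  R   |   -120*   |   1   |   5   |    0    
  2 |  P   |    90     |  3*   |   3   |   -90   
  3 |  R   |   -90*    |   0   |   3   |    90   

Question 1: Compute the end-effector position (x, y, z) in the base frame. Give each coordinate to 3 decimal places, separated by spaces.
0.098 -5.830 7.000

after link 1: o_1 = (-2.5000, -4.3301, 1.0000)
after link 2: o_2 = (0.0981, -5.8301, 4.0000)
after link 3: o_3 = (0.0981, -5.8301, 7.0000)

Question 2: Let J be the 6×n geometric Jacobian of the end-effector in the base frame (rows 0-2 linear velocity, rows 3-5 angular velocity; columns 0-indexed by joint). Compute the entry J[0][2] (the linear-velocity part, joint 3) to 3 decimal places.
2.598

axis z_2 = (0.5000,0.8660,0.0000); lever o_n−o_2 = (0.0000,0.0000,3.0000)
cross product → J_v[:, 2] = (2.5981,-1.5000,-0.0000)
J_ω[:, 2] = z_2
entry J[0][2] = 2.5981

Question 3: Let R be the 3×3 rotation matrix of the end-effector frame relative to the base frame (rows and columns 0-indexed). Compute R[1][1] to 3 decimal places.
End-effector y-axis (col 1 of R) = (0.5000,0.8660,0.0000)
R[1][1] = 0.8660

0.866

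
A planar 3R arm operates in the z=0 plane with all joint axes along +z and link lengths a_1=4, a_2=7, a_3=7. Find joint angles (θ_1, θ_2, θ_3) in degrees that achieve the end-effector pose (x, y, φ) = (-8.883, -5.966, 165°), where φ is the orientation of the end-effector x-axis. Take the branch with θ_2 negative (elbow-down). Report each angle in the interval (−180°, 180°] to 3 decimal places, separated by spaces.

wrist centre = target − a_3·(cos φ, sin φ) = (-2.1215, -7.7777)
cos θ_2 = (64.9940−4²−7²)/(2·4·7) = -0.0001; θ_2 = -90.0062° (elbow-down)
β = atan2(-7.7777,-2.1215) = -105.2573°; ψ = atan2(-7.0000,3.9992) = -60.2598°
θ_1 = β − ψ = -44.9975°
θ_3 = φ − θ_1 − θ_2 = -59.9963° (wrapped to (-180°,180°])

-44.998 -90.006 -59.996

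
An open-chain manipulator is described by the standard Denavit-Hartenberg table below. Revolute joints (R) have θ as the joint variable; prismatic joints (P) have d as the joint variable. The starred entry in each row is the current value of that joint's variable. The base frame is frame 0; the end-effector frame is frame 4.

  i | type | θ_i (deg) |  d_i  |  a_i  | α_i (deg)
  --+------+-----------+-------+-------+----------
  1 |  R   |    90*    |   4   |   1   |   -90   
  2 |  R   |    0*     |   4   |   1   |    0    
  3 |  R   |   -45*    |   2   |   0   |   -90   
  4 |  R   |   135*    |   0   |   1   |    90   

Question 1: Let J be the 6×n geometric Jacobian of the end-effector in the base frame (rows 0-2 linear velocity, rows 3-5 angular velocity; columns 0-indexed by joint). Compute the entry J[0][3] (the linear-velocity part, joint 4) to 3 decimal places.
axis z_3 = (-0.0000,0.7071,-0.7071); lever o_n−o_3 = (0.7071,-0.5000,-0.5000)
cross product → J_v[:, 3] = (-0.7071,-0.5000,-0.5000)
J_ω[:, 3] = z_3
entry J[0][3] = -0.7071

-0.707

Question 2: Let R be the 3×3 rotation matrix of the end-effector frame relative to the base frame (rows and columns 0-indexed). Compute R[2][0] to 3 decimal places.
-0.500

End-effector x-axis (col 0 of R) = (0.7071,-0.5000,-0.5000)
R[2][0] = -0.5000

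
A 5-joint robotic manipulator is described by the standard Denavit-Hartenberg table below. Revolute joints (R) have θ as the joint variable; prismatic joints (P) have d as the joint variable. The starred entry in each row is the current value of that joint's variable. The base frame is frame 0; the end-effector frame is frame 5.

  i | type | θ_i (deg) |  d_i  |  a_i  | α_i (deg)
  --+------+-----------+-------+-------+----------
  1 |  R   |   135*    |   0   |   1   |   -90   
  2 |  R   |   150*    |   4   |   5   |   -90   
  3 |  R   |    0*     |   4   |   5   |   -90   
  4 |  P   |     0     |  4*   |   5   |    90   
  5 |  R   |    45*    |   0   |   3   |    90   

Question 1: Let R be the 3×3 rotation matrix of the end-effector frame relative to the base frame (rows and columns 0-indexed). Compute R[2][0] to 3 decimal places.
End-effector x-axis (col 0 of R) = (0.9330,0.0670,-0.3536)
R[2][0] = -0.3536

-0.354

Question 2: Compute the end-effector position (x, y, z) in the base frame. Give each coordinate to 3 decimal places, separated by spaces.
after link 1: o_1 = (-0.7071, 0.7071, 0.0000)
after link 2: o_2 = (-0.4737, -5.1832, -2.5000)
after link 3: o_3 = (4.0024, -9.6593, -1.5359)
after link 4: o_4 = (9.8927, -9.8927, -4.0359)
after link 5: o_5 = (12.6917, -9.6917, -5.0966)

12.692 -9.692 -5.097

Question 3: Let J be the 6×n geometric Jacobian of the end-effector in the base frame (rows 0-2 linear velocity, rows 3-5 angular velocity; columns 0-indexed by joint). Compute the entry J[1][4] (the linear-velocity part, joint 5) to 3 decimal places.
2.799

axis z_4 = (0.3536,-0.3536,0.8660); lever o_n−o_4 = (2.7990,0.2010,-1.0607)
cross product → J_v[:, 4] = (0.2010,2.7990,1.0607)
J_ω[:, 4] = z_4
entry J[1][4] = 2.7990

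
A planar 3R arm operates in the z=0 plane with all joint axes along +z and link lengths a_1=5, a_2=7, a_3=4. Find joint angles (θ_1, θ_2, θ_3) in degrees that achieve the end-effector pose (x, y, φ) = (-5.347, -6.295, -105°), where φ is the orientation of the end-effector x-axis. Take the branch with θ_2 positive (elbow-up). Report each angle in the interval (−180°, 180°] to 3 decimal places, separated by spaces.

119.999 135.000 0.001

wrist centre = target − a_3·(cos φ, sin φ) = (-4.3117, -2.4313)
cos θ_2 = (24.5022−5²−7²)/(2·5·7) = -0.7071; θ_2 = 135.0004° (elbow-up)
β = atan2(-2.4313,-4.3117) = -150.5822°; ψ = atan2(4.9497,0.0502) = 89.4187°
θ_1 = β − ψ = -240.0009°
θ_3 = φ − θ_1 − θ_2 = 0.0005° (wrapped to (-180°,180°])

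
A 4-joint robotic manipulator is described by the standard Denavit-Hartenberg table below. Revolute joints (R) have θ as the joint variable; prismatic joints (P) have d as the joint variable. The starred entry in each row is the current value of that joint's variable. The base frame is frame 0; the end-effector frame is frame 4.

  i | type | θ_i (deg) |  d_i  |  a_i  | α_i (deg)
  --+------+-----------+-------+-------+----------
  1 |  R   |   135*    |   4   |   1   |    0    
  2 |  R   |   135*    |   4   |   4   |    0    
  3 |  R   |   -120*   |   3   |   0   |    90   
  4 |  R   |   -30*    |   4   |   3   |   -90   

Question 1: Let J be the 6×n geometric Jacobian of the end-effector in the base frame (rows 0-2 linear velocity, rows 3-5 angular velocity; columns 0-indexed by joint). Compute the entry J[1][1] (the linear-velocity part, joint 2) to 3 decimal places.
axis z_1 = (0.0000,0.0000,1.0000); lever o_n−o_1 = (-0.2500,0.7631,5.5000)
cross product → J_v[:, 1] = (-0.7631,-0.2500,0.0000)
J_ω[:, 1] = z_1
entry J[1][1] = -0.2500

-0.250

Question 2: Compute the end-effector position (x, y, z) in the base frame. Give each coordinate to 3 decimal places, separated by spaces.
after link 1: o_1 = (-0.7071, 0.7071, 4.0000)
after link 2: o_2 = (-0.7071, -3.2929, 8.0000)
after link 3: o_3 = (-0.7071, -3.2929, 11.0000)
after link 4: o_4 = (-0.9571, 1.4702, 9.5000)

-0.957 1.470 9.500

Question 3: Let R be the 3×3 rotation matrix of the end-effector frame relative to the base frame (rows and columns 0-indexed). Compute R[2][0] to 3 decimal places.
-0.500

End-effector x-axis (col 0 of R) = (-0.7500,0.4330,-0.5000)
R[2][0] = -0.5000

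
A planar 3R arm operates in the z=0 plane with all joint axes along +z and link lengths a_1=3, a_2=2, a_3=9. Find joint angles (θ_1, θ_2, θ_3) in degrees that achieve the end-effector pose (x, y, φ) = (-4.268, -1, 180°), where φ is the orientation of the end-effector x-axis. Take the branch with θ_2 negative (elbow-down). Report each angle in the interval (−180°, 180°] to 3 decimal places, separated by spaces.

0.002 -30.005 -149.997

wrist centre = target − a_3·(cos φ, sin φ) = (4.7320, -1.0000)
cos θ_2 = (23.3918−3²−2²)/(2·3·2) = 0.8660; θ_2 = -30.0046° (elbow-down)
β = atan2(-1.0000,4.7320) = -11.9326°; ψ = atan2(-1.0001,4.7320) = -11.9343°
θ_1 = β − ψ = 0.0017°
θ_3 = φ − θ_1 − θ_2 = -149.9971° (wrapped to (-180°,180°])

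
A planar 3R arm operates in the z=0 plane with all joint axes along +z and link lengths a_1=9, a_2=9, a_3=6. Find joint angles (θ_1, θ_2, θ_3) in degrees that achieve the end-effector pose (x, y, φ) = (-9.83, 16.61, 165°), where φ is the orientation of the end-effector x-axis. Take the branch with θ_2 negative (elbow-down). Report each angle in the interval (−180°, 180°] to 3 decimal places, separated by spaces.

wrist centre = target − a_3·(cos φ, sin φ) = (-4.0344, 15.0571)
cos θ_2 = (242.9926−9²−9²)/(2·9·9) = 0.5000; θ_2 = -60.0030° (elbow-down)
β = atan2(15.0571,-4.0344) = 104.9997°; ψ = atan2(-7.7945,13.4996) = -30.0015°
θ_1 = β − ψ = 135.0012°
θ_3 = φ − θ_1 − θ_2 = 90.0018° (wrapped to (-180°,180°])

135.001 -60.003 90.002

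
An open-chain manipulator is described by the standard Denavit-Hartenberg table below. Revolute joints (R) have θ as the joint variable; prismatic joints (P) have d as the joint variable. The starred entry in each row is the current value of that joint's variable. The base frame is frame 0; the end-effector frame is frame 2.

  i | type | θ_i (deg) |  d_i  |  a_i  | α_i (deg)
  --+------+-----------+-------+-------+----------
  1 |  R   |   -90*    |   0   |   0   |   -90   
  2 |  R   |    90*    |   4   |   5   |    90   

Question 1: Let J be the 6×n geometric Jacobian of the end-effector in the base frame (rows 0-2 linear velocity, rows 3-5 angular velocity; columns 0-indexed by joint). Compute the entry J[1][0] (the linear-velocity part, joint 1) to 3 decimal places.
4.000

axis z_0 = ẑ; lever o_n−o_0 = (4.0000,-0.0000,-5.0000)
cross product → J_v[:, 0] = (0.0000,4.0000,-0.0000)
J_ω[:, 0] = z_0
entry J[1][0] = 4.0000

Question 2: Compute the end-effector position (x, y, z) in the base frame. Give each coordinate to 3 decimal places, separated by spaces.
after link 1: o_1 = (0.0000, 0.0000, 0.0000)
after link 2: o_2 = (4.0000, -0.0000, -5.0000)

4.000 -0.000 -5.000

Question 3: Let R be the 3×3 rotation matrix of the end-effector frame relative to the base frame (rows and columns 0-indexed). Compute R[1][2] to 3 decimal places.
-1.000

End-effector z-axis (col 2 of R) = (0.0000,-1.0000,0.0000)
R[1][2] = -1.0000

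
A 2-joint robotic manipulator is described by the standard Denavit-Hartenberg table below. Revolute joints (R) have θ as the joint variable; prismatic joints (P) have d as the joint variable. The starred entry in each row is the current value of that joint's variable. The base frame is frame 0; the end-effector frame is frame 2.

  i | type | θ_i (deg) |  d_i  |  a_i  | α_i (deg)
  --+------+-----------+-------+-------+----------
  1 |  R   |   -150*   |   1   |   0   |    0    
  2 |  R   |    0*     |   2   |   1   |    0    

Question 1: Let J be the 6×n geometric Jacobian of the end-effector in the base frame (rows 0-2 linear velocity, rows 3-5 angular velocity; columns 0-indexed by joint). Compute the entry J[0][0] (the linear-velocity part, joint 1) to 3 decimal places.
axis z_0 = ẑ; lever o_n−o_0 = (-0.8660,-0.5000,3.0000)
cross product → J_v[:, 0] = (0.5000,-0.8660,0.0000)
J_ω[:, 0] = z_0
entry J[0][0] = 0.5000

0.500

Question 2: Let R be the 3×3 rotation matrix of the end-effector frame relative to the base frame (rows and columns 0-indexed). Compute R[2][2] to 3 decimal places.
1.000

End-effector z-axis (col 2 of R) = (0.0000,0.0000,1.0000)
R[2][2] = 1.0000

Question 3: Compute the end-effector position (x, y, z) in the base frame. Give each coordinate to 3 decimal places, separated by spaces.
after link 1: o_1 = (0.0000, 0.0000, 1.0000)
after link 2: o_2 = (-0.8660, -0.5000, 3.0000)

-0.866 -0.500 3.000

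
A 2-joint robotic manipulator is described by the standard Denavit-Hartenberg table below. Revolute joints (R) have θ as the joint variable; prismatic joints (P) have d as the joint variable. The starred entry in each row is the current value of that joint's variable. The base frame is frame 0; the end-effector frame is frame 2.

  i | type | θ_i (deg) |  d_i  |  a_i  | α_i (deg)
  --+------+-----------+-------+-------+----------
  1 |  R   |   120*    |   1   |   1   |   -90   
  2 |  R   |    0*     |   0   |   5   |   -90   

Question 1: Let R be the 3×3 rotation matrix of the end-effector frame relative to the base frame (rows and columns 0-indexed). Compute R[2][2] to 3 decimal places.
End-effector z-axis (col 2 of R) = (-0.0000,-0.0000,-1.0000)
R[2][2] = -1.0000

-1.000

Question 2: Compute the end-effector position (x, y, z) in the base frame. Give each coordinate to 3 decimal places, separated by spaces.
after link 1: o_1 = (-0.5000, 0.8660, 1.0000)
after link 2: o_2 = (-3.0000, 5.1962, 1.0000)

-3.000 5.196 1.000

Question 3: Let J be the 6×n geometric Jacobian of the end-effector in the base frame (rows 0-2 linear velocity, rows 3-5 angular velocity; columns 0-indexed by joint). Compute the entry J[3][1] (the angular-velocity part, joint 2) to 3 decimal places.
-0.866

axis z_1 = (-0.8660,-0.5000,0.0000); lever o_n−o_1 = (-2.5000,4.3301,0.0000)
cross product → J_v[:, 1] = (-0.0000,-0.0000,-5.0000)
J_ω[:, 1] = z_1
entry J[3][1] = -0.8660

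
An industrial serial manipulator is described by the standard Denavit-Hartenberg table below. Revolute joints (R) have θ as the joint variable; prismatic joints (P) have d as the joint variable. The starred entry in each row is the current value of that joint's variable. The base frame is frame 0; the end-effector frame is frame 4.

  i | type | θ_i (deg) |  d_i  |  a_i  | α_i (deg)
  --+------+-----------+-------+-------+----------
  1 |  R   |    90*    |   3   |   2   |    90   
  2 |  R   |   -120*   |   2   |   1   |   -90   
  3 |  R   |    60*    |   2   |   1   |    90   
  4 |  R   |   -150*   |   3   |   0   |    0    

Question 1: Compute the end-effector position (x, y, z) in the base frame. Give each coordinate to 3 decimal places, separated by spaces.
2.634 1.683 -1.549

after link 1: o_1 = (0.0000, 2.0000, 3.0000)
after link 2: o_2 = (2.0000, 1.5000, 2.1340)
after link 3: o_3 = (1.1340, 2.9821, 0.7010)
after link 4: o_4 = (2.6340, 1.6830, -1.5490)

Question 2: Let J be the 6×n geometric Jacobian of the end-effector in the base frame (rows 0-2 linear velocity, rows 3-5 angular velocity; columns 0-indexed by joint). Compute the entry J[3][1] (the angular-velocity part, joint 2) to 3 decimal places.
axis z_1 = (1.0000,-0.0000,0.0000); lever o_n−o_1 = (2.6340,-0.3170,-4.5490)
cross product → J_v[:, 1] = (0.0000,4.5490,-0.3170)
J_ω[:, 1] = z_1
entry J[3][1] = 1.0000

1.000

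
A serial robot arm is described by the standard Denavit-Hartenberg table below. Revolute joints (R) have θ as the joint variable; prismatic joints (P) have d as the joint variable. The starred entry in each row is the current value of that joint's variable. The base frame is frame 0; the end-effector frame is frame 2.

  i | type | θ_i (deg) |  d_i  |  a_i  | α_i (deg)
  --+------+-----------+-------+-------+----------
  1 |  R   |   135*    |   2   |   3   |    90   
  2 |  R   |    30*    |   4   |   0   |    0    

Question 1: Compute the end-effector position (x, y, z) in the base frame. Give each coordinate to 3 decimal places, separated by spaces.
after link 1: o_1 = (-2.1213, 2.1213, 2.0000)
after link 2: o_2 = (0.7071, 4.9497, 2.0000)

0.707 4.950 2.000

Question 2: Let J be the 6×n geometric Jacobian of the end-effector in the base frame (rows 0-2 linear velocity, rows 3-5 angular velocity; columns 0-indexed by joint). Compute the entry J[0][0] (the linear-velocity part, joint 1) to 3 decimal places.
-4.950

axis z_0 = ẑ; lever o_n−o_0 = (0.7071,4.9497,2.0000)
cross product → J_v[:, 0] = (-4.9497,0.7071,0.0000)
J_ω[:, 0] = z_0
entry J[0][0] = -4.9497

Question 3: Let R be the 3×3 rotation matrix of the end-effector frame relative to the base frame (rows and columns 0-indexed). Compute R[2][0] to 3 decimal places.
0.500

End-effector x-axis (col 0 of R) = (-0.6124,0.6124,0.5000)
R[2][0] = 0.5000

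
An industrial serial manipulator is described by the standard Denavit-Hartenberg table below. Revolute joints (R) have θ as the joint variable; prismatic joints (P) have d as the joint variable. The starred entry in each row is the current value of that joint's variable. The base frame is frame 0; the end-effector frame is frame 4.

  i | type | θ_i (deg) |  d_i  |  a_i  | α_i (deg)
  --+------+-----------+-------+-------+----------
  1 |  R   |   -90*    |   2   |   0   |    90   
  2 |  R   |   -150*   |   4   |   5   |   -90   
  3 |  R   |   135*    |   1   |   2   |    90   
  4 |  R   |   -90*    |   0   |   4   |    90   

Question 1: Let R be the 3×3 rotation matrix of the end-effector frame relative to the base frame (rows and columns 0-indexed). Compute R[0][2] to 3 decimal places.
-0.707

End-effector z-axis (col 2 of R) = (-0.7071,0.6124,-0.3536)
R[0][2] = -0.7071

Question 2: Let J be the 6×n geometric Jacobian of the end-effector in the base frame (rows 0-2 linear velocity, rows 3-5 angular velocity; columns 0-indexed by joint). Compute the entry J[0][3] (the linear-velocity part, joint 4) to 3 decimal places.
2.828

axis z_3 = (0.7071,0.6124,-0.3536); lever o_n−o_3 = (0.0000,2.0000,3.4641)
cross product → J_v[:, 3] = (2.8284,-2.4495,1.4142)
J_ω[:, 3] = z_3
entry J[0][3] = 2.8284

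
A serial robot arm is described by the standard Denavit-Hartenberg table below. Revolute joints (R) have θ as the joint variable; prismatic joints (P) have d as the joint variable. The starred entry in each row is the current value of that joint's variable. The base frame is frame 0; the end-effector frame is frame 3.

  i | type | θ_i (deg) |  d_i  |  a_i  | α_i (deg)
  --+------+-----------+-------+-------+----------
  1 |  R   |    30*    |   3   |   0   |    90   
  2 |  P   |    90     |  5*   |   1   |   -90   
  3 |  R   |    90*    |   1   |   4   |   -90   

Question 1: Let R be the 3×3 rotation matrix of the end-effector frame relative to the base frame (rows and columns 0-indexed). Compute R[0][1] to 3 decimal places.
End-effector y-axis (col 1 of R) = (0.8660,0.5000,-0.0000)
R[0][1] = 0.8660

0.866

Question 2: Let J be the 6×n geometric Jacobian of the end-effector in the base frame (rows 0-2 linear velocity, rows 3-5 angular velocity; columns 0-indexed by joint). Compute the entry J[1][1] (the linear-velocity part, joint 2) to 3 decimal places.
prismatic axis z_1 = (0.5000,-0.8660,0.0000)
J_v[:, 1] = z_1; J_ω[:, 1] = (0,0,0)
entry J[1][1] = -0.8660

-0.866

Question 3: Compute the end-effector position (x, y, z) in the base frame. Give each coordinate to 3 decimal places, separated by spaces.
-0.366 -1.366 4.000

after link 1: o_1 = (0.0000, 0.0000, 3.0000)
after link 2: o_2 = (2.5000, -4.3301, 4.0000)
after link 3: o_3 = (-0.3660, -1.3660, 4.0000)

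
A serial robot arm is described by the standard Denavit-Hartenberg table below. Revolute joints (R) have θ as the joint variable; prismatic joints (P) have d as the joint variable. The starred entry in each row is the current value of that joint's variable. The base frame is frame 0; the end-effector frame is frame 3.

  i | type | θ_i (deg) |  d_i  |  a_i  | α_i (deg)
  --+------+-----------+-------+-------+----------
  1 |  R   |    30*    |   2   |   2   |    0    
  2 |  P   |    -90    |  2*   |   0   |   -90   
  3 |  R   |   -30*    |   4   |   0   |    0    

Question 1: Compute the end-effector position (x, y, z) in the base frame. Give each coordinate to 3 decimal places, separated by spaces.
after link 1: o_1 = (1.7321, 1.0000, 2.0000)
after link 2: o_2 = (1.7321, 1.0000, 4.0000)
after link 3: o_3 = (5.1962, 3.0000, 4.0000)

5.196 3.000 4.000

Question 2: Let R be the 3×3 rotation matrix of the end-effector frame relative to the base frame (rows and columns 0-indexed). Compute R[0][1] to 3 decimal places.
End-effector y-axis (col 1 of R) = (0.2500,-0.4330,-0.8660)
R[0][1] = 0.2500

0.250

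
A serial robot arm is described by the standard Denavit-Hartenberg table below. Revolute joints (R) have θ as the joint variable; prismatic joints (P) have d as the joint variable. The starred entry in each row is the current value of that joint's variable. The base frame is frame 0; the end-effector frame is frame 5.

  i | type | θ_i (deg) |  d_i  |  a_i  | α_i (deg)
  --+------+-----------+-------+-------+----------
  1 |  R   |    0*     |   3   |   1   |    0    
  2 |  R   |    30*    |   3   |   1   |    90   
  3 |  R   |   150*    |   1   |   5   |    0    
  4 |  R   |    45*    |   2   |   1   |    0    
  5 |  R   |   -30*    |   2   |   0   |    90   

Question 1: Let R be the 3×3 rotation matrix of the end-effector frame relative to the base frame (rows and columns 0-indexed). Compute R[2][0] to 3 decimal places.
0.259

End-effector x-axis (col 0 of R) = (-0.8365,-0.4830,0.2588)
R[2][0] = 0.2588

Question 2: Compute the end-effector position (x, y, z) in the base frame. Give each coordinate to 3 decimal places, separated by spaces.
-0.220 -6.478 8.241

after link 1: o_1 = (1.0000, 0.0000, 3.0000)
after link 2: o_2 = (1.8660, 0.5000, 6.0000)
after link 3: o_3 = (-1.3840, -2.5311, 8.5000)
after link 4: o_4 = (-1.2205, -4.7461, 8.2412)
after link 5: o_5 = (-0.2205, -6.4782, 8.2412)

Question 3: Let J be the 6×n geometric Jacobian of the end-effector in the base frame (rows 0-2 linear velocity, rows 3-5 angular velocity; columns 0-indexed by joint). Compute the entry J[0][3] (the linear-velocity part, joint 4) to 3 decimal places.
0.224

axis z_3 = (0.5000,-0.8660,0.0000); lever o_n−o_3 = (1.1635,-3.9471,-0.2588)
cross product → J_v[:, 3] = (0.2241,0.1294,-0.9659)
J_ω[:, 3] = z_3
entry J[0][3] = 0.2241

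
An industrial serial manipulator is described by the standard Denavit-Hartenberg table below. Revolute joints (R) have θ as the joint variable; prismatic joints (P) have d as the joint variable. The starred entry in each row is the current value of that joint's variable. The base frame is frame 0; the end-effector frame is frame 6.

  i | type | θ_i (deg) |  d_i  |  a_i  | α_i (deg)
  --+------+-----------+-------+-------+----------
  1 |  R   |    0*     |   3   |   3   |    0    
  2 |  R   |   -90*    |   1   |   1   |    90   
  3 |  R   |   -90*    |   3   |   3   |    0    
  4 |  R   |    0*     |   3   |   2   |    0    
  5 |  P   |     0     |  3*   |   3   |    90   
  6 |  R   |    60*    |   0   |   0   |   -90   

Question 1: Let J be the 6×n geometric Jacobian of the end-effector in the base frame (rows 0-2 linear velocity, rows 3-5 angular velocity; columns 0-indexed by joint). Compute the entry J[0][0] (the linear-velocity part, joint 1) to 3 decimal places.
axis z_0 = ẑ; lever o_n−o_0 = (-6.0000,-1.0000,-4.0000)
cross product → J_v[:, 0] = (1.0000,-6.0000,0.0000)
J_ω[:, 0] = z_0
entry J[0][0] = 1.0000

1.000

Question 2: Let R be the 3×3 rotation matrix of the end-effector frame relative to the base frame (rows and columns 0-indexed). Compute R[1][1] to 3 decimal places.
End-effector y-axis (col 1 of R) = (0.0000,-1.0000,0.0000)
R[1][1] = -1.0000

-1.000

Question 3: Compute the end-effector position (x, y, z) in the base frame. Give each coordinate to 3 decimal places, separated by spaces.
after link 1: o_1 = (3.0000, 0.0000, 3.0000)
after link 2: o_2 = (3.0000, -1.0000, 4.0000)
after link 3: o_3 = (-0.0000, -1.0000, 1.0000)
after link 4: o_4 = (-3.0000, -1.0000, -1.0000)
after link 5: o_5 = (-6.0000, -1.0000, -4.0000)
after link 6: o_6 = (-6.0000, -1.0000, -4.0000)

-6.000 -1.000 -4.000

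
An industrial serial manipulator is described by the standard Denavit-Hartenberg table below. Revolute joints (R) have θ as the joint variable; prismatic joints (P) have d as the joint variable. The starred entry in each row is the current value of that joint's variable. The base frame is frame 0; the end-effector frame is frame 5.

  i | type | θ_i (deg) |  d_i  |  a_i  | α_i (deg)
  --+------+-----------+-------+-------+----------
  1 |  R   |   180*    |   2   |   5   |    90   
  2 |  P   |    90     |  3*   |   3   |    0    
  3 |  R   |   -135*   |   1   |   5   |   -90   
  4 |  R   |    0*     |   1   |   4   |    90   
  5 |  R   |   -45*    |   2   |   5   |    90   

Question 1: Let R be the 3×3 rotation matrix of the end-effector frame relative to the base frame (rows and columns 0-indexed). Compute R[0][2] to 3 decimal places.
1.000

End-effector z-axis (col 2 of R) = (1.0000,-0.0000,-0.0000)
R[0][2] = 1.0000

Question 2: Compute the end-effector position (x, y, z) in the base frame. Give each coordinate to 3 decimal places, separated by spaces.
-12.071 6.000 -5.657

after link 1: o_1 = (-5.0000, 0.0000, 2.0000)
after link 2: o_2 = (-5.0000, 3.0000, 5.0000)
after link 3: o_3 = (-8.5355, 4.0000, 1.4645)
after link 4: o_4 = (-12.0711, 4.0000, -0.6569)
after link 5: o_5 = (-12.0711, 6.0000, -5.6569)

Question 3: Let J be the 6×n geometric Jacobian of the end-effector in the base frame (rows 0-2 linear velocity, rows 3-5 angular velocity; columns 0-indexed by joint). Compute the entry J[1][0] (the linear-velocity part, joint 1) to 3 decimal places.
-12.071

axis z_0 = ẑ; lever o_n−o_0 = (-12.0711,6.0000,-5.6569)
cross product → J_v[:, 0] = (-6.0000,-12.0711,0.0000)
J_ω[:, 0] = z_0
entry J[1][0] = -12.0711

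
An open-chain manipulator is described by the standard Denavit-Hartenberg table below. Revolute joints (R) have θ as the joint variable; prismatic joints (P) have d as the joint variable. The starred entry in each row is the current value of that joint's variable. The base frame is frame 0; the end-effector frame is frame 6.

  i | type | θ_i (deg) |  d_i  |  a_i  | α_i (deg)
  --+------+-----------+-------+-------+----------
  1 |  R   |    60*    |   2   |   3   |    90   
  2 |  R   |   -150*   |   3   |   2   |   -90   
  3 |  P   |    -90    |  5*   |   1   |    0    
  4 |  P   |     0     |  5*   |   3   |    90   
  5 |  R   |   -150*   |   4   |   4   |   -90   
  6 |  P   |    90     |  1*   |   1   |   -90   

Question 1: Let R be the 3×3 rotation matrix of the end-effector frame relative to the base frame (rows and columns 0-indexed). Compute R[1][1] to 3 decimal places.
0.625

End-effector y-axis (col 1 of R) = (-0.2165,0.6250,-0.7500)
R[1][1] = 0.6250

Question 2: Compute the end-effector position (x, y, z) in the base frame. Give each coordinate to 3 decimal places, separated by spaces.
7.212 4.419 -3.678

after link 1: o_1 = (1.5000, 2.5981, 2.0000)
after link 2: o_2 = (3.2321, -0.4019, 1.0000)
after link 3: o_3 = (5.3481, 1.2631, -3.3301)
after link 4: o_4 = (9.1962, 1.9282, -7.6603)
after link 5: o_5 = (7.4282, 5.7942, -3.9282)
after link 6: o_6 = (7.2117, 4.4192, -3.6782)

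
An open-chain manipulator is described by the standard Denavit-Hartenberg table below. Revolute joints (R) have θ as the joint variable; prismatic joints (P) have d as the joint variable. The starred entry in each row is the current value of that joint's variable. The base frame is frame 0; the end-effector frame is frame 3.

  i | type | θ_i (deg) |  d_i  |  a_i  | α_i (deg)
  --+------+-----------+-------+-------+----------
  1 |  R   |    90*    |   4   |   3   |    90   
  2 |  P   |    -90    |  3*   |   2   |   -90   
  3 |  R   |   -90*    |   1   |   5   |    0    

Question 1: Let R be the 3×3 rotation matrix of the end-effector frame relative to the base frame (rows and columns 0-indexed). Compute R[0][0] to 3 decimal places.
End-effector x-axis (col 0 of R) = (1.0000,-0.0000,0.0000)
R[0][0] = 1.0000

1.000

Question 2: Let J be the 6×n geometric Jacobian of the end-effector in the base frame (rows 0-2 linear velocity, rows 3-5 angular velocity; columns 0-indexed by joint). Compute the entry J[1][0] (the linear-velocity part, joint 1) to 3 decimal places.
axis z_0 = ẑ; lever o_n−o_0 = (8.0000,4.0000,2.0000)
cross product → J_v[:, 0] = (-4.0000,8.0000,0.0000)
J_ω[:, 0] = z_0
entry J[1][0] = 8.0000

8.000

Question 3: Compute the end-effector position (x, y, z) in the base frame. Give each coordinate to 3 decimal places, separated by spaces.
after link 1: o_1 = (0.0000, 3.0000, 4.0000)
after link 2: o_2 = (3.0000, 3.0000, 2.0000)
after link 3: o_3 = (8.0000, 4.0000, 2.0000)

8.000 4.000 2.000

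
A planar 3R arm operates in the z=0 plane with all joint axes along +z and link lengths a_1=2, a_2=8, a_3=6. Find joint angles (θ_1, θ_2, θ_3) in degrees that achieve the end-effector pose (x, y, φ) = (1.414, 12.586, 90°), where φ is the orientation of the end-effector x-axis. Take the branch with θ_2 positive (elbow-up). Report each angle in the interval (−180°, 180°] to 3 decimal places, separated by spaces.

-44.991 134.994 -0.003

wrist centre = target − a_3·(cos φ, sin φ) = (1.4140, 6.5860)
cos θ_2 = (45.3748−2²−8²)/(2·2·8) = -0.7070; θ_2 = 134.9944° (elbow-up)
β = atan2(6.5860,1.4140) = 77.8827°; ψ = atan2(5.6574,-3.6563) = 122.8740°
θ_1 = β − ψ = -44.9913°
θ_3 = φ − θ_1 − θ_2 = -0.0031° (wrapped to (-180°,180°])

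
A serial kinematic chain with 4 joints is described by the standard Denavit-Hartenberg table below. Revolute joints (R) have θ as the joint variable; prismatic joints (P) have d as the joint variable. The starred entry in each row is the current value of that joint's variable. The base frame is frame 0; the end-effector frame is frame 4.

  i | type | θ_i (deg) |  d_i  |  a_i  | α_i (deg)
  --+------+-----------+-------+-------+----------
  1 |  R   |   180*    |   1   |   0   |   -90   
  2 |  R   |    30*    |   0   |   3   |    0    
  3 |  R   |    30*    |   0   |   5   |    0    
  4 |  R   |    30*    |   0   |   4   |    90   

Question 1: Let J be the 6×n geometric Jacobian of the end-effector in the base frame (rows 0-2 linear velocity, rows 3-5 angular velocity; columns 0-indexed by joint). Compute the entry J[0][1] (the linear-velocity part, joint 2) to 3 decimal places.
9.830

axis z_1 = (-0.0000,-1.0000,0.0000); lever o_n−o_1 = (-5.0981,0.0000,-9.8301)
cross product → J_v[:, 1] = (9.8301,-0.0000,-5.0981)
J_ω[:, 1] = z_1
entry J[0][1] = 9.8301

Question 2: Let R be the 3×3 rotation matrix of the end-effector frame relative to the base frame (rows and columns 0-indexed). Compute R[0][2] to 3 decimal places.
End-effector z-axis (col 2 of R) = (-1.0000,0.0000,0.0000)
R[0][2] = -1.0000

-1.000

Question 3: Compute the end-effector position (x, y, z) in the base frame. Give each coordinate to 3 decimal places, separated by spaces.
-5.098 0.000 -8.830

after link 1: o_1 = (0.0000, 0.0000, 1.0000)
after link 2: o_2 = (-2.5981, 0.0000, -0.5000)
after link 3: o_3 = (-5.0981, 0.0000, -4.8301)
after link 4: o_4 = (-5.0981, 0.0000, -8.8301)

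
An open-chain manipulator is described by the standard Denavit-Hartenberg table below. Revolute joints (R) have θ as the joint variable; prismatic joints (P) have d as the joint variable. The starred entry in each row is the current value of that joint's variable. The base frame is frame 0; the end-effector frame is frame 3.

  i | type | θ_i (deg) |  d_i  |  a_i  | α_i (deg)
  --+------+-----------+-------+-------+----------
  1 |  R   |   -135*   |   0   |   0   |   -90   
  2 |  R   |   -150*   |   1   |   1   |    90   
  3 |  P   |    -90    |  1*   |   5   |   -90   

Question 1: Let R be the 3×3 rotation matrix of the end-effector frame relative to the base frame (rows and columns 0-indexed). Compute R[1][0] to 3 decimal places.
0.707

End-effector x-axis (col 0 of R) = (-0.7071,0.7071,-0.0000)
R[1][0] = 0.7071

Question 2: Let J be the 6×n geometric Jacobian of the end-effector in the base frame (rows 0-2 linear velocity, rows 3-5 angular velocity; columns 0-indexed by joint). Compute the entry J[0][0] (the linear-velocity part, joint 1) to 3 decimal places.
axis z_0 = ẑ; lever o_n−o_0 = (-1.8625,3.7944,-0.3660)
cross product → J_v[:, 0] = (-3.7944,-1.8625,0.0000)
J_ω[:, 0] = z_0
entry J[0][0] = -3.7944

-3.794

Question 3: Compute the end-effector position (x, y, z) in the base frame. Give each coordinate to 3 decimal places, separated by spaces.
after link 1: o_1 = (0.0000, 0.0000, 0.0000)
after link 2: o_2 = (1.3195, -0.0947, 0.5000)
after link 3: o_3 = (-1.8625, 3.7944, -0.3660)

-1.863 3.794 -0.366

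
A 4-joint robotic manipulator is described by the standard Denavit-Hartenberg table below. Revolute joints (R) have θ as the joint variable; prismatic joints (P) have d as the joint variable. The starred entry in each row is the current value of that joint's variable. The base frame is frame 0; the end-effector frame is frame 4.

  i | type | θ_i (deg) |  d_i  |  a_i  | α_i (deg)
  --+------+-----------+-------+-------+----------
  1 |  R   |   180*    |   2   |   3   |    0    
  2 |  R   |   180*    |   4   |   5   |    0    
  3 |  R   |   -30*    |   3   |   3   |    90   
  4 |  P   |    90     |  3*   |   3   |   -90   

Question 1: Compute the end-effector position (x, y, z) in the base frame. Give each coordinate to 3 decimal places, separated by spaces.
after link 1: o_1 = (-3.0000, 0.0000, 2.0000)
after link 2: o_2 = (2.0000, -0.0000, 6.0000)
after link 3: o_3 = (4.5981, -1.5000, 9.0000)
after link 4: o_4 = (3.0981, -4.0981, 12.0000)

3.098 -4.098 12.000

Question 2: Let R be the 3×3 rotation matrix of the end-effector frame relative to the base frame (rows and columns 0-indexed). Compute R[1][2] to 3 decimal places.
End-effector z-axis (col 2 of R) = (-0.8660,0.5000,0.0000)
R[1][2] = 0.5000

0.500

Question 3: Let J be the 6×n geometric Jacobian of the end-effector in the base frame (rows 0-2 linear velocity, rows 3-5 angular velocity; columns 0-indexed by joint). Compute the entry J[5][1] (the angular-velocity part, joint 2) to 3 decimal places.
axis z_1 = (0.0000,0.0000,1.0000); lever o_n−o_1 = (6.0981,-4.0981,10.0000)
cross product → J_v[:, 1] = (4.0981,6.0981,-0.0000)
J_ω[:, 1] = z_1
entry J[5][1] = 1.0000

1.000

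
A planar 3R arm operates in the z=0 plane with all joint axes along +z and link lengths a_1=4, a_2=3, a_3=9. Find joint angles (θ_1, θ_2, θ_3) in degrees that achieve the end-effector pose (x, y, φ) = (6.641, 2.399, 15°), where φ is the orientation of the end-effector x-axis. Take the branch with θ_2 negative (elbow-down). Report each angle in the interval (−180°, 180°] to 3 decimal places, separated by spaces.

wrist centre = target − a_3·(cos φ, sin φ) = (-2.0523, 0.0696)
cos θ_2 = (4.2169−4²−3²)/(2·4·3) = -0.8660; θ_2 = -149.9927° (elbow-down)
β = atan2(0.0696,-2.0523) = 178.0569°; ψ = atan2(-1.5003,1.4021) = -46.9381°
θ_1 = β − ψ = 224.9950°
θ_3 = φ − θ_1 − θ_2 = -60.0023° (wrapped to (-180°,180°])

-135.005 -149.993 -60.002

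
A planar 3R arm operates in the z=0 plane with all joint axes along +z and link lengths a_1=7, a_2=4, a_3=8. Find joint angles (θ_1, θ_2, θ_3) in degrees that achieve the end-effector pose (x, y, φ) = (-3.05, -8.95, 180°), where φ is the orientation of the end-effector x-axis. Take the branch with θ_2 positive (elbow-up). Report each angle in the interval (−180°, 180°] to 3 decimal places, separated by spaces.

wrist centre = target − a_3·(cos φ, sin φ) = (4.9500, -8.9500)
cos θ_2 = (104.6050−7²−4²)/(2·7·4) = 0.7072; θ_2 = 44.9898° (elbow-up)
β = atan2(-8.9500,4.9500) = -61.0542°; ψ = atan2(2.8279,9.8289) = 16.0513°
θ_1 = β − ψ = -77.1055°
θ_3 = φ − θ_1 − θ_2 = -147.8843° (wrapped to (-180°,180°])

-77.106 44.990 -147.884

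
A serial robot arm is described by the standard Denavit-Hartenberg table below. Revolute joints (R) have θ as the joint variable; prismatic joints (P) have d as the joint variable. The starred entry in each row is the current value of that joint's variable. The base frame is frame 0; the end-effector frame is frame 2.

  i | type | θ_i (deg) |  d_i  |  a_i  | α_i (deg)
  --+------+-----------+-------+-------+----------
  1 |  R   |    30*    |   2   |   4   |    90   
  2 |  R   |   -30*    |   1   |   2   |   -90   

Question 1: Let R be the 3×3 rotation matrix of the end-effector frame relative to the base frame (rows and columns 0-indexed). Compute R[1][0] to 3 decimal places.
0.433

End-effector x-axis (col 0 of R) = (0.7500,0.4330,-0.5000)
R[1][0] = 0.4330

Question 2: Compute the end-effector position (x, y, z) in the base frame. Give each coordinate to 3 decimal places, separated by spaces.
after link 1: o_1 = (3.4641, 2.0000, 2.0000)
after link 2: o_2 = (5.4641, 2.0000, 1.0000)

5.464 2.000 1.000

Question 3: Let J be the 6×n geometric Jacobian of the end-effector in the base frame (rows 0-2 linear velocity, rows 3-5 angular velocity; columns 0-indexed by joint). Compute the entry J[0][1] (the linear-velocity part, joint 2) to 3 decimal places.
axis z_1 = (0.5000,-0.8660,0.0000); lever o_n−o_1 = (2.0000,-0.0000,-1.0000)
cross product → J_v[:, 1] = (0.8660,0.5000,1.7321)
J_ω[:, 1] = z_1
entry J[0][1] = 0.8660

0.866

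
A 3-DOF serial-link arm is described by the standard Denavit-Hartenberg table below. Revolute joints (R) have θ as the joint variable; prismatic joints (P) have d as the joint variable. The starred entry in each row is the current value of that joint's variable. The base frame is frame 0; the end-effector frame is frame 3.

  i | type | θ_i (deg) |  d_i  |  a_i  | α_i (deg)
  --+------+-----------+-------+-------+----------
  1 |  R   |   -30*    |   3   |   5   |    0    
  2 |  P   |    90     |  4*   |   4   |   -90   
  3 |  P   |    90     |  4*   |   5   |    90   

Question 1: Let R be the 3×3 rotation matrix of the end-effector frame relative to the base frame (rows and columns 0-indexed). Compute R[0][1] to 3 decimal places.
End-effector y-axis (col 1 of R) = (-0.8660,0.5000,0.0000)
R[0][1] = -0.8660

-0.866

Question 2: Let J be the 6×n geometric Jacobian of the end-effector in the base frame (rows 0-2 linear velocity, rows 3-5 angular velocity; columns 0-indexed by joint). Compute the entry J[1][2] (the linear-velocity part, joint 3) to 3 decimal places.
0.500

prismatic axis z_2 = (-0.8660,0.5000,0.0000)
J_v[:, 2] = z_2; J_ω[:, 2] = (0,0,0)
entry J[1][2] = 0.5000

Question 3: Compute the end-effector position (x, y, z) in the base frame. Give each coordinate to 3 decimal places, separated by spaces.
after link 1: o_1 = (4.3301, -2.5000, 3.0000)
after link 2: o_2 = (6.3301, 0.9641, 7.0000)
after link 3: o_3 = (2.8660, 2.9641, 2.0000)

2.866 2.964 2.000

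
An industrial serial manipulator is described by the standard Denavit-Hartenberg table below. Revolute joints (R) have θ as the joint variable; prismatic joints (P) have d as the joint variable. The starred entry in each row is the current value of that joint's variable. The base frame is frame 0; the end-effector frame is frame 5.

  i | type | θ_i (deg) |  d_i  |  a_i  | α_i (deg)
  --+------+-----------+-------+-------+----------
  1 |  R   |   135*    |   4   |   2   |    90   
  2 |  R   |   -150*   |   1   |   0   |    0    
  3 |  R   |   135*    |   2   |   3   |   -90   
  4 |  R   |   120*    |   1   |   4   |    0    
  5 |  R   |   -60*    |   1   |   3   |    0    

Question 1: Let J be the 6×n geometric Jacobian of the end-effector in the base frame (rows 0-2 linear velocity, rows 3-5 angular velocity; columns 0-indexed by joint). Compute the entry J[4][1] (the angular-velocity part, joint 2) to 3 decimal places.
0.707

axis z_1 = (0.7071,0.7071,0.0000); lever o_n−o_1 = (-4.2388,-0.0917,1.2848)
cross product → J_v[:, 1] = (0.9085,-0.9085,2.9325)
J_ω[:, 1] = z_1
entry J[4][1] = 0.7071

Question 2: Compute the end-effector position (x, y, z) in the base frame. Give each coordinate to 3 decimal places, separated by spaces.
after link 1: o_1 = (-1.4142, 1.4142, 4.0000)
after link 2: o_2 = (-0.7071, 2.1213, 4.0000)
after link 3: o_3 = (-1.3419, 5.5846, 3.2235)
after link 4: o_4 = (-2.6084, 1.9521, 4.7071)
after link 5: o_5 = (-5.6531, 1.3225, 5.2848)

-5.653 1.322 5.285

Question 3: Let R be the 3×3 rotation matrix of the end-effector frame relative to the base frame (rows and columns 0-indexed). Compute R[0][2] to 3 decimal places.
-0.183

End-effector z-axis (col 2 of R) = (-0.1830,0.1830,0.9659)
R[0][2] = -0.1830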